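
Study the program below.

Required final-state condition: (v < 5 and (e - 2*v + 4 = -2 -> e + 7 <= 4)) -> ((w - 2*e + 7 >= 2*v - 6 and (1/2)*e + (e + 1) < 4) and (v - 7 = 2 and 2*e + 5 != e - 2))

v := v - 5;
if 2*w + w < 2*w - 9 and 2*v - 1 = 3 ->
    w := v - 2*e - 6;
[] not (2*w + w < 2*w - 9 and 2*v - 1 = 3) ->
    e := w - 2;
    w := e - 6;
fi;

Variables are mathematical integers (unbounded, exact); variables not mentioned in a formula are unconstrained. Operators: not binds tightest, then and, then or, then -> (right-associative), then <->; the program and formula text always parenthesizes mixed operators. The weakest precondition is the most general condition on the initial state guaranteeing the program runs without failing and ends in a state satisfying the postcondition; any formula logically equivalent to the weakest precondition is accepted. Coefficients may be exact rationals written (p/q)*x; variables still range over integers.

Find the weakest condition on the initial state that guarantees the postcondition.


Working backward. After the program, the postcondition (v < 5 and (e - 2*v + 4 = -2 -> e + 7 <= 4)) -> ((w - 2*e + 7 >= 2*v - 6 and (1/2)*e + (e + 1) < 4) and (v - 7 = 2 and 2*e + 5 != e - 2)) must hold; in canonical form it is (v < 5 and (e = 2*v - 6 -> e <= -3)) -> (w >= 2*e + 2*v - 13 and (3/2)*e < 3 and v = 9 and e != -7).
Then branch requires (v < 5 and (e = 2*v - 6 -> e <= -3)) -> (4*e + v <= 7 and (3/2)*e < 3 and v = 9 and e != -7); else branch requires (v < 5 and (w = 2*v - 4 -> w <= -1)) -> (2*v + w <= 9 and (3/2)*w < 6 and v = 9 and w != -5).
Before the if: ((w < -9 and 2*v = 4) -> ((v < 5 and (e = 2*v - 6 -> e <= -3)) -> (4*e + v <= 7 and (3/2)*e < 3 and v = 9 and e != -7))) and ((not (w < -9 and 2*v = 4)) -> ((v < 5 and (w = 2*v - 4 -> w <= -1)) -> (2*v + w <= 9 and (3/2)*w < 6 and v = 9 and w != -5)))
Before v := v - 5: ((w < -9 and 2*v = 14) -> ((v < 10 and (e = 2*v - 16 -> e <= -3)) -> (4*e + v <= 12 and (3/2)*e < 3 and v = 14 and e != -7))) and ((not (w < -9 and 2*v = 14)) -> ((v < 10 and (w = 2*v - 14 -> w <= -1)) -> (2*v + w <= 19 and (3/2)*w < 6 and v = 14 and w != -5)))
Answer: WP = ((w < -9 and 2*v = 14) -> ((v < 10 and (e = 2*v - 16 -> e <= -3)) -> (4*e + v <= 12 and (3/2)*e < 3 and v = 14 and e != -7))) and ((not (w < -9 and 2*v = 14)) -> ((v < 10 and (w = 2*v - 14 -> w <= -1)) -> (2*v + w <= 19 and (3/2)*w < 6 and v = 14 and w != -5)))


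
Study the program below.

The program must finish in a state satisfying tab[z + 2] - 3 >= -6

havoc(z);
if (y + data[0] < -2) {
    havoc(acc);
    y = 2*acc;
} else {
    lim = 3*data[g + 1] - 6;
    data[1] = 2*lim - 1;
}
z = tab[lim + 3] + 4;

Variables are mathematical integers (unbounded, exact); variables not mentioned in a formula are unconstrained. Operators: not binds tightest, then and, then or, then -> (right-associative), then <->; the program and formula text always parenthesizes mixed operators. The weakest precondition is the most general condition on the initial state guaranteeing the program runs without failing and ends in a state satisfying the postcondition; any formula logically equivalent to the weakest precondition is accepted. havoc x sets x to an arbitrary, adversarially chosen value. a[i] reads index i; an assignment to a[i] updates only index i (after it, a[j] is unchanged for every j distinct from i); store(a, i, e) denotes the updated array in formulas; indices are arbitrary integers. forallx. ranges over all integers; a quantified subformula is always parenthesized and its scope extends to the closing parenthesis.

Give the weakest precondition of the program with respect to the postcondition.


Working backward. After the program, the postcondition tab[z + 2] - 3 >= -6 must hold; in canonical form it is tab[z + 2] >= -3.
Before z := tab[lim + 3] + 4: tab[tab[lim + 3] + 6] >= -3
Then branch requires tab[tab[lim + 3] + 6] >= -3; else branch requires tab[tab[3*data[g + 1] - 3] + 6] >= -3.
Before the if: (data[0] + y < -2 -> tab[tab[lim + 3] + 6] >= -3) and ((not (data[0] + y < -2)) -> tab[tab[3*data[g + 1] - 3] + 6] >= -3)
Before havoc z: (data[0] + y < -2 -> tab[tab[lim + 3] + 6] >= -3) and ((not (data[0] + y < -2)) -> tab[tab[3*data[g + 1] - 3] + 6] >= -3)
Answer: WP = (data[0] + y < -2 -> tab[tab[lim + 3] + 6] >= -3) and ((not (data[0] + y < -2)) -> tab[tab[3*data[g + 1] - 3] + 6] >= -3)


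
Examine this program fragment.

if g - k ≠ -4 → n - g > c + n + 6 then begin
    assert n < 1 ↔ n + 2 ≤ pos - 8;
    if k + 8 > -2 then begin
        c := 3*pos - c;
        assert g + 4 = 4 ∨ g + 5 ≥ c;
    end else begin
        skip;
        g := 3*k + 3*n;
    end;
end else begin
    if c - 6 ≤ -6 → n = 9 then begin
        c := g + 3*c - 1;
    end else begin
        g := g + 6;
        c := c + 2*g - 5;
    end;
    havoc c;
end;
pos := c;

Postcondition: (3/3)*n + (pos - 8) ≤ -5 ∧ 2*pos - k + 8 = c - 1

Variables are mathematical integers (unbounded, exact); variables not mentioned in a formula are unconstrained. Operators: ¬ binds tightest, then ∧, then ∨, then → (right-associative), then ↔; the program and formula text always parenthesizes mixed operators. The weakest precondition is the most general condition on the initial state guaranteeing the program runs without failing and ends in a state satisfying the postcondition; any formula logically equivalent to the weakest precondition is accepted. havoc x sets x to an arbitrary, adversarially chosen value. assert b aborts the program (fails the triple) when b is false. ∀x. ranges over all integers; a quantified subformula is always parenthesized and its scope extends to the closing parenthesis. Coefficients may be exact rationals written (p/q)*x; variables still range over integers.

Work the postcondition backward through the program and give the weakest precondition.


Working backward. After the program, the postcondition (3/3)*n + (pos - 8) ≤ -5 ∧ 2*pos - k + 8 = c - 1 must hold; in canonical form it is n + pos ≤ 3 ∧ 2*pos = c + k - 9.
Before pos := c: c + n ≤ 3 ∧ c = k - 9
Then branch requires (n < 1 ↔ n ≤ pos - 10) ∧ (k > -10 → ((g = 0 ∨ c + g ≥ 3*pos - 5) ∧ n + 3*pos ≤ c + 3 ∧ 3*pos = c + k - 9)) ∧ ((¬(k > -10)) → (c + n ≤ 3 ∧ c = k - 9)); else branch requires ((c ≤ 0 → n = 9) → (∀c_1. (c_1 + n ≤ 3 ∧ c_1 = k - 9))) ∧ ((¬(c ≤ 0 → n = 9)) → (∀c_1. (c_1 + n ≤ 3 ∧ c_1 = k - 9))).
Before the if: ((g ≠ k - 4 → c + g < -6) → ((n < 1 ↔ n ≤ pos - 10) ∧ (k > -10 → ((g = 0 ∨ c + g ≥ 3*pos - 5) ∧ n + 3*pos ≤ c + 3 ∧ 3*pos = c + k - 9)) ∧ ((¬(k > -10)) → (c + n ≤ 3 ∧ c = k - 9)))) ∧ ((¬(g ≠ k - 4 → c + g < -6)) → (((c ≤ 0 → n = 9) → (∀c_1. (c_1 + n ≤ 3 ∧ c_1 = k - 9))) ∧ ((¬(c ≤ 0 → n = 9)) → (∀c_1. (c_1 + n ≤ 3 ∧ c_1 = k - 9)))))
Answer: WP = ((g ≠ k - 4 → c + g < -6) → ((n < 1 ↔ n ≤ pos - 10) ∧ (k > -10 → ((g = 0 ∨ c + g ≥ 3*pos - 5) ∧ n + 3*pos ≤ c + 3 ∧ 3*pos = c + k - 9)) ∧ ((¬(k > -10)) → (c + n ≤ 3 ∧ c = k - 9)))) ∧ ((¬(g ≠ k - 4 → c + g < -6)) → (((c ≤ 0 → n = 9) → (∀c_1. (c_1 + n ≤ 3 ∧ c_1 = k - 9))) ∧ ((¬(c ≤ 0 → n = 9)) → (∀c_1. (c_1 + n ≤ 3 ∧ c_1 = k - 9)))))


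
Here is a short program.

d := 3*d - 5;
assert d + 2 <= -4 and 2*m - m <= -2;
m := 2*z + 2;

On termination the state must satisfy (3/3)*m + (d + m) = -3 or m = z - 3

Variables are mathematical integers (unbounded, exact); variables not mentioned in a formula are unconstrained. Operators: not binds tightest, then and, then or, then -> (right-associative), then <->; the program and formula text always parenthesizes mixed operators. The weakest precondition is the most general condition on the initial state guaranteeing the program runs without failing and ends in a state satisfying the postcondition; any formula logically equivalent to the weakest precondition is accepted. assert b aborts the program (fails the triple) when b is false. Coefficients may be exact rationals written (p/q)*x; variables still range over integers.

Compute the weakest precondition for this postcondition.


Working backward. After the program, the postcondition (3/3)*m + (d + m) = -3 or m = z - 3 must hold; in canonical form it is d + 2*m = -3 or m = z - 3.
Before m := 2*z + 2: d + 4*z = -7 or z = -5
Before assert d + 2 <= -4 and 2*m - m <= -2: d <= -6 and m <= -2 and (d + 4*z = -7 or z = -5)
Before d := 3*d - 5: 3*d <= -1 and m <= -2 and (3*d + 4*z = -2 or z = -5)
Answer: WP = 3*d <= -1 and m <= -2 and (3*d + 4*z = -2 or z = -5)


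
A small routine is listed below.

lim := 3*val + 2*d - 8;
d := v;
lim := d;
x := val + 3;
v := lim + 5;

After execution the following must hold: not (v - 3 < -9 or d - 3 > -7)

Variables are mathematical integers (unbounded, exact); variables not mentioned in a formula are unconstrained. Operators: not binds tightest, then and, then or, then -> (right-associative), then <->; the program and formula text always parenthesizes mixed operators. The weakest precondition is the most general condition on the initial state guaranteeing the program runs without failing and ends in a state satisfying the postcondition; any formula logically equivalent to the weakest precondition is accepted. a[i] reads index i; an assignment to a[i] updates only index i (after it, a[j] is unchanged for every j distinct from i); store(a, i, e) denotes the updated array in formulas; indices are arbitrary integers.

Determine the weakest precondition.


Working backward. After the program, the postcondition not (v - 3 < -9 or d - 3 > -7) must hold; in canonical form it is not (v < -6 or d > -4).
Before v := lim + 5: not (lim < -11 or d > -4)
Before x := val + 3: not (lim < -11 or d > -4)
Before lim := d: not (d < -11 or d > -4)
Before d := v: not (v < -11 or v > -4)
Before lim := 3*val + 2*d - 8: not (v < -11 or v > -4)
Answer: WP = not (v < -11 or v > -4)


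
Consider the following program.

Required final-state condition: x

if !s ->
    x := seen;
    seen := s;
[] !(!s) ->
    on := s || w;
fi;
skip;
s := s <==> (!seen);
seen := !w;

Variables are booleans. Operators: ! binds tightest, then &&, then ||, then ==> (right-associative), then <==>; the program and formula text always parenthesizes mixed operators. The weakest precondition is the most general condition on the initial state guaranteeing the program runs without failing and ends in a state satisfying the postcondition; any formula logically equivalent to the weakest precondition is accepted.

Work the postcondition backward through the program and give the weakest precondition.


Working backward. After the program, x must hold.
Before seen := !w: x
Before s := s <==> (!seen): x
Before skip: x
Then branch requires seen; else branch requires x.
Before the if: ((!s) ==> seen) && (s ==> x)
Answer: WP = ((!s) ==> seen) && (s ==> x)


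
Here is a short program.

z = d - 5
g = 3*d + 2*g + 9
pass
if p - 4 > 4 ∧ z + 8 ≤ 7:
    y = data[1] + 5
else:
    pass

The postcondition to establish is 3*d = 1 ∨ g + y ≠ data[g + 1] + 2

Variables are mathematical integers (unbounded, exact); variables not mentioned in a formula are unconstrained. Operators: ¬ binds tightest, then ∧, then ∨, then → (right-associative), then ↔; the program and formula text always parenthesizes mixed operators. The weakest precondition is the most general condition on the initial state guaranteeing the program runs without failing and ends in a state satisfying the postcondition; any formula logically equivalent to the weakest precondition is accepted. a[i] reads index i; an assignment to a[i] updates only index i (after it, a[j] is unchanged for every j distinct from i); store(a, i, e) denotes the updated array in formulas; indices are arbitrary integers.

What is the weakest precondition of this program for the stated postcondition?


Working backward. After the program, 3*d = 1 ∨ g + y ≠ data[g + 1] + 2 must hold.
Then branch requires 3*d = 1 ∨ data[1] + g ≠ data[g + 1] - 3; else branch requires 3*d = 1 ∨ g + y ≠ data[g + 1] + 2.
Before the if: ((p > 8 ∧ z ≤ -1) → (3*d = 1 ∨ data[1] + g ≠ data[g + 1] - 3)) ∧ ((¬(p > 8 ∧ z ≤ -1)) → (3*d = 1 ∨ g + y ≠ data[g + 1] + 2))
Before skip: ((p > 8 ∧ z ≤ -1) → (3*d = 1 ∨ data[1] + g ≠ data[g + 1] - 3)) ∧ ((¬(p > 8 ∧ z ≤ -1)) → (3*d = 1 ∨ g + y ≠ data[g + 1] + 2))
Before g := 3*d + 2*g + 9: ((p > 8 ∧ z ≤ -1) → (3*d = 1 ∨ data[1] + 3*d + 2*g ≠ data[3*d + 2*g + 10] - 12)) ∧ ((¬(p > 8 ∧ z ≤ -1)) → (3*d = 1 ∨ 3*d + 2*g + y ≠ data[3*d + 2*g + 10] - 7))
Before z := d - 5: ((p > 8 ∧ d ≤ 4) → (3*d = 1 ∨ data[1] + 3*d + 2*g ≠ data[3*d + 2*g + 10] - 12)) ∧ ((¬(p > 8 ∧ d ≤ 4)) → (3*d = 1 ∨ 3*d + 2*g + y ≠ data[3*d + 2*g + 10] - 7))
Answer: WP = ((p > 8 ∧ d ≤ 4) → (3*d = 1 ∨ data[1] + 3*d + 2*g ≠ data[3*d + 2*g + 10] - 12)) ∧ ((¬(p > 8 ∧ d ≤ 4)) → (3*d = 1 ∨ 3*d + 2*g + y ≠ data[3*d + 2*g + 10] - 7))


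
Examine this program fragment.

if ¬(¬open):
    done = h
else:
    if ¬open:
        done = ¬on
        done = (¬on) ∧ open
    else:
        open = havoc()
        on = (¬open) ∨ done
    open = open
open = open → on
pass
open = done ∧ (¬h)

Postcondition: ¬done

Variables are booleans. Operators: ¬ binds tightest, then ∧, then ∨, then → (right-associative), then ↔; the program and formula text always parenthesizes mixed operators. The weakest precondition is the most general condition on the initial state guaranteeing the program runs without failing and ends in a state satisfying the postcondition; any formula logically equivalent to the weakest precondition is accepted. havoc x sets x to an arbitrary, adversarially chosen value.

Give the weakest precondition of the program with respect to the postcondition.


Working backward. After the program, ¬done must hold.
Before open := done ∧ (¬h): ¬done
Before skip: ¬done
Before open := open → on: ¬done
Then branch requires ¬h; else branch requires ((¬open) → (¬((¬on) ∧ open))) ∧ (open → (¬done)).
Before the if: (open → (¬h)) ∧ ((¬open) → (((¬open) → (¬((¬on) ∧ open))) ∧ (open → (¬done))))
Answer: WP = (open → (¬h)) ∧ ((¬open) → (((¬open) → (¬((¬on) ∧ open))) ∧ (open → (¬done))))


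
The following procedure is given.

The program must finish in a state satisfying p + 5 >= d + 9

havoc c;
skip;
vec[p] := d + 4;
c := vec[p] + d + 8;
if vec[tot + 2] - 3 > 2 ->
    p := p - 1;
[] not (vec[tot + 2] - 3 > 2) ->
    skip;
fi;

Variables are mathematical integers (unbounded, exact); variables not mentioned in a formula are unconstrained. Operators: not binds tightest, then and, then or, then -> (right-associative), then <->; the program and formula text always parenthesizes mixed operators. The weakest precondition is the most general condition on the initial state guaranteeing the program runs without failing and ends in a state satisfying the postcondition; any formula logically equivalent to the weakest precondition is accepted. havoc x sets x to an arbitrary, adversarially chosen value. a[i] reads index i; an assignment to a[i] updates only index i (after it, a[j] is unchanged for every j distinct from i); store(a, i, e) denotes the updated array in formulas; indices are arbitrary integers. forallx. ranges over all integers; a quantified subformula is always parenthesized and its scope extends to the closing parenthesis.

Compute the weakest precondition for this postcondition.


Working backward. After the program, the postcondition p + 5 >= d + 9 must hold; in canonical form it is p >= d + 4.
Then branch requires p >= d + 5; else branch requires p >= d + 4.
Before the if: (vec[tot + 2] > 5 -> p >= d + 5) and ((not (vec[tot + 2] > 5)) -> p >= d + 4)
Before c := vec[p] + d + 8: (vec[tot + 2] > 5 -> p >= d + 5) and ((not (vec[tot + 2] > 5)) -> p >= d + 4)
Before vec[p] := d + 4: (store(vec, p, d + 4)[tot + 2] > 5 -> p >= d + 5) and ((not (store(vec, p, d + 4)[tot + 2] > 5)) -> p >= d + 4)
Before skip: (store(vec, p, d + 4)[tot + 2] > 5 -> p >= d + 5) and ((not (store(vec, p, d + 4)[tot + 2] > 5)) -> p >= d + 4)
Before havoc c: (store(vec, p, d + 4)[tot + 2] > 5 -> p >= d + 5) and ((not (store(vec, p, d + 4)[tot + 2] > 5)) -> p >= d + 4)
Answer: WP = (store(vec, p, d + 4)[tot + 2] > 5 -> p >= d + 5) and ((not (store(vec, p, d + 4)[tot + 2] > 5)) -> p >= d + 4)


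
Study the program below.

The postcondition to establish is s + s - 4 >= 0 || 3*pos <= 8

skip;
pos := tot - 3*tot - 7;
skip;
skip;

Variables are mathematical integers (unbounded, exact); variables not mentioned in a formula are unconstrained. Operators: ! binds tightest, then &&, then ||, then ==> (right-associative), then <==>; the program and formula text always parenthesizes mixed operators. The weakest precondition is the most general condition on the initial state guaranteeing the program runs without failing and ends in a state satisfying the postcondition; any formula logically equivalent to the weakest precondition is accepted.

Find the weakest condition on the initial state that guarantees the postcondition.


Working backward. After the program, the postcondition s + s - 4 >= 0 || 3*pos <= 8 must hold; in canonical form it is 2*s >= 4 || 3*pos <= 8.
Before skip: 2*s >= 4 || 3*pos <= 8
Before skip: 2*s >= 4 || 3*pos <= 8
Before pos := tot - 3*tot - 7: 2*s >= 4 || 6*tot >= -29
Before skip: 2*s >= 4 || 6*tot >= -29
Answer: WP = 2*s >= 4 || 6*tot >= -29


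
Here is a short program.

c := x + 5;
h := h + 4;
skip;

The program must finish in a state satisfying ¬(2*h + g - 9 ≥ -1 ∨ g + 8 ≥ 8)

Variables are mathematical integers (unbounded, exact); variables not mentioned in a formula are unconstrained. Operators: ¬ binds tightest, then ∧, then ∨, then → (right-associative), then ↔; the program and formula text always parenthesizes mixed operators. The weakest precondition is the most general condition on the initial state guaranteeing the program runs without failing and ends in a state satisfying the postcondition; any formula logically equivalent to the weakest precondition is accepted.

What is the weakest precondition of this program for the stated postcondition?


Working backward. After the program, the postcondition ¬(2*h + g - 9 ≥ -1 ∨ g + 8 ≥ 8) must hold; in canonical form it is ¬(g + 2*h ≥ 8 ∨ g ≥ 0).
Before skip: ¬(g + 2*h ≥ 8 ∨ g ≥ 0)
Before h := h + 4: ¬(g + 2*h ≥ 0 ∨ g ≥ 0)
Before c := x + 5: ¬(g + 2*h ≥ 0 ∨ g ≥ 0)
Answer: WP = ¬(g + 2*h ≥ 0 ∨ g ≥ 0)


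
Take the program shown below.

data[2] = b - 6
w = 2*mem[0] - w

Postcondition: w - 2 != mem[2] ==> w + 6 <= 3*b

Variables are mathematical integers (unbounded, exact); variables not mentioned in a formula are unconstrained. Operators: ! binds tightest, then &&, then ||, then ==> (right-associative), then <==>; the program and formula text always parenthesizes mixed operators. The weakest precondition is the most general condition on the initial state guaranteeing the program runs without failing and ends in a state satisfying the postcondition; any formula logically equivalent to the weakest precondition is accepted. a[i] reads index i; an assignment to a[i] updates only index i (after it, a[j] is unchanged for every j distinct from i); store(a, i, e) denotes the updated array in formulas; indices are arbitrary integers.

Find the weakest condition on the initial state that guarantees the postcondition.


Working backward. After the program, the postcondition w - 2 != mem[2] ==> w + 6 <= 3*b must hold; in canonical form it is w != mem[2] + 2 ==> w <= 3*b - 6.
Before w := 2*mem[0] - w: 2*mem[0] != mem[2] + w + 2 ==> 2*mem[0] <= 3*b + w - 6
Before data[2] := b - 6: 2*mem[0] != mem[2] + w + 2 ==> 2*mem[0] <= 3*b + w - 6
Answer: WP = 2*mem[0] != mem[2] + w + 2 ==> 2*mem[0] <= 3*b + w - 6


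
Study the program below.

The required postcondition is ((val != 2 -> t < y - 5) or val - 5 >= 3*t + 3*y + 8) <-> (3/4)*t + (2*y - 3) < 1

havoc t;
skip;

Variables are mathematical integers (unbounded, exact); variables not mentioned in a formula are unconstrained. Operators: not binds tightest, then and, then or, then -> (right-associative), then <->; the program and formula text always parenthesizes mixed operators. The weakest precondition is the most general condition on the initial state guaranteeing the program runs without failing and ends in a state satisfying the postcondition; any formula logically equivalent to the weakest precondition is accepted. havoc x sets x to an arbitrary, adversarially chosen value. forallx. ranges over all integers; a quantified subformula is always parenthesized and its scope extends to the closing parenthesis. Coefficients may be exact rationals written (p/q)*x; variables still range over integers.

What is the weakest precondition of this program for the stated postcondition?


Working backward. After the program, the postcondition ((val != 2 -> t < y - 5) or val - 5 >= 3*t + 3*y + 8) <-> (3/4)*t + (2*y - 3) < 1 must hold; in canonical form it is ((val != 2 -> t < y - 5) or val >= 3*t + 3*y + 13) <-> (3/4)*t + 2*y < 4.
Before skip: ((val != 2 -> t < y - 5) or val >= 3*t + 3*y + 13) <-> (3/4)*t + 2*y < 4
Before havoc t: forall t_1. (((val != 2 -> t_1 < y - 5) or val >= 3*t_1 + 3*y + 13) <-> (3/4)*t_1 + 2*y < 4)
Answer: WP = forall t_1. (((val != 2 -> t_1 < y - 5) or val >= 3*t_1 + 3*y + 13) <-> (3/4)*t_1 + 2*y < 4)


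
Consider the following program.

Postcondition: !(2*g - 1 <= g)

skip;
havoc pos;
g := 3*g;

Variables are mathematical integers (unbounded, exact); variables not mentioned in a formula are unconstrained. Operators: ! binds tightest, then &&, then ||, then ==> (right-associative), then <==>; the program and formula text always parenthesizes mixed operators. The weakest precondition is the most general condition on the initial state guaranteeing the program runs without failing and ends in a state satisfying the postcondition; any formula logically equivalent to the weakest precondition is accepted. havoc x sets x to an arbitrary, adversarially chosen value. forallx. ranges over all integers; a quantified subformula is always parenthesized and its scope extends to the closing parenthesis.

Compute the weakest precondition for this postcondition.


Working backward. After the program, the postcondition !(2*g - 1 <= g) must hold; in canonical form it is !(g <= 1).
Before g := 3*g: !(3*g <= 1)
Before havoc pos: !(3*g <= 1)
Before skip: !(3*g <= 1)
Answer: WP = !(3*g <= 1)


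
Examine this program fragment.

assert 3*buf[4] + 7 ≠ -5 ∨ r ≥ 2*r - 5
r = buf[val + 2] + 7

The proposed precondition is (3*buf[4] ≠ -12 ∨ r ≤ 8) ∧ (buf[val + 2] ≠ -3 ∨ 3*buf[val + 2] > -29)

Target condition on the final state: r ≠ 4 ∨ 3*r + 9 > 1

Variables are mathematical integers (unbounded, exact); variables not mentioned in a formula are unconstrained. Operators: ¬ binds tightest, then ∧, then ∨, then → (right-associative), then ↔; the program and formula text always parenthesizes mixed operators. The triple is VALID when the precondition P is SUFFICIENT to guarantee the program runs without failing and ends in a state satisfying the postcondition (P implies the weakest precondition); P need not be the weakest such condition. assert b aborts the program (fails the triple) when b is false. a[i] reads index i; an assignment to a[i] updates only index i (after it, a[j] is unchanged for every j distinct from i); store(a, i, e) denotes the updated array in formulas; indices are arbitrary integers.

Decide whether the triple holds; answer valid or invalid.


Working backward. After the program, the postcondition r ≠ 4 ∨ 3*r + 9 > 1 must hold; in canonical form it is r ≠ 4 ∨ 3*r > -8.
Before r := buf[val + 2] + 7: buf[val + 2] ≠ -3 ∨ 3*buf[val + 2] > -29
Before assert 3*buf[4] + 7 ≠ -5 ∨ r ≥ 2*r - 5: (3*buf[4] ≠ -12 ∨ r ≤ 5) ∧ (buf[val + 2] ≠ -3 ∨ 3*buf[val + 2] > -29)
The weakest precondition is (3*buf[4] ≠ -12 ∨ r ≤ 5) ∧ (buf[val + 2] ≠ -3 ∨ 3*buf[val + 2] > -29).
Check whether (3*buf[4] ≠ -12 ∨ r ≤ 8) ∧ (buf[val + 2] ≠ -3 ∨ 3*buf[val + 2] > -29) implies it.
Countermodel: at the initial state buf = {[2] = -4, [4] = -4, elsewhere -4}, r = 6, val = 0, the precondition holds but the weakest precondition fails.
Answer: invalid


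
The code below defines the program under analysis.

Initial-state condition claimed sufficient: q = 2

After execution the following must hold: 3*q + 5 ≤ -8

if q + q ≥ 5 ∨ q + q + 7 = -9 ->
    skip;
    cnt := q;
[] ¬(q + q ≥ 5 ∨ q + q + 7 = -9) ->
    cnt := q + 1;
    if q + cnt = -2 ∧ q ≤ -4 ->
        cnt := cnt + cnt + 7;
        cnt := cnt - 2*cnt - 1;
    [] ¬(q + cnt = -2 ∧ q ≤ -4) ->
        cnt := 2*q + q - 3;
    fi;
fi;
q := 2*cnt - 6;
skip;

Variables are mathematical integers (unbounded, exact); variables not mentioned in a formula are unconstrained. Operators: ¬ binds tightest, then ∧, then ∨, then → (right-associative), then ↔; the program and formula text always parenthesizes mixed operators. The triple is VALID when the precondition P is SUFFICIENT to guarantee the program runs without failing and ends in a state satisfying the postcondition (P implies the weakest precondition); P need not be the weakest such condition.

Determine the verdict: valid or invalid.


Working backward. After the program, the postcondition 3*q + 5 ≤ -8 must hold; in canonical form it is 3*q ≤ -13.
Before skip: 3*q ≤ -13
Before q := 2*cnt - 6: 6*cnt ≤ 5
Then branch requires 6*q ≤ 5; else branch requires ((2*q = -3 ∧ q ≤ -4) → 12*q ≥ -65) ∧ ((¬(2*q = -3 ∧ q ≤ -4)) → 18*q ≤ 23).
Before the if: ((2*q ≥ 5 ∨ 2*q = -16) → 6*q ≤ 5) ∧ ((¬(2*q ≥ 5 ∨ 2*q = -16)) → (((2*q = -3 ∧ q ≤ -4) → 12*q ≥ -65) ∧ ((¬(2*q = -3 ∧ q ≤ -4)) → 18*q ≤ 23)))
The weakest precondition is ((2*q ≥ 5 ∨ 2*q = -16) → 6*q ≤ 5) ∧ ((¬(2*q ≥ 5 ∨ 2*q = -16)) → (((2*q = -3 ∧ q ≤ -4) → 12*q ≥ -65) ∧ ((¬(2*q = -3 ∧ q ≤ -4)) → 18*q ≤ 23))).
Check whether q = 2 implies it.
Countermodel: at the initial state q = 2, the precondition holds but the weakest precondition fails.
Answer: invalid


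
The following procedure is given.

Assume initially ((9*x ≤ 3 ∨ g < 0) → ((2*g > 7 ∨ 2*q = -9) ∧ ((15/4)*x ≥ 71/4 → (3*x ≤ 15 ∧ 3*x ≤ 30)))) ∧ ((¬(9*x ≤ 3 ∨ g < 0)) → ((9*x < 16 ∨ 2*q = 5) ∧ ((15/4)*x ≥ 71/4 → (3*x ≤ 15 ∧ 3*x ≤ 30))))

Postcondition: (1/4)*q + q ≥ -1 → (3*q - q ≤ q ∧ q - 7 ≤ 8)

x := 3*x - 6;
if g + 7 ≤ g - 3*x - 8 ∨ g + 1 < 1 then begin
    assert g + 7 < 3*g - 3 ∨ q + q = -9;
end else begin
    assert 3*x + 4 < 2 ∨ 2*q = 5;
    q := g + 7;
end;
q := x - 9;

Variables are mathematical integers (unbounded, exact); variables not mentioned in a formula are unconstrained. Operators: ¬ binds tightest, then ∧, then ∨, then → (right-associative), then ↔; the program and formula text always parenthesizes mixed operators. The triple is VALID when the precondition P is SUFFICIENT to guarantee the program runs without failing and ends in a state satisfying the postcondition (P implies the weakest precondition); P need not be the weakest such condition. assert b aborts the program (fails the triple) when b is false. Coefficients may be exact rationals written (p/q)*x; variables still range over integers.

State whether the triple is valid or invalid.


Working backward. After the program, the postcondition (1/4)*q + q ≥ -1 → (3*q - q ≤ q ∧ q - 7 ≤ 8) must hold; in canonical form it is (5/4)*q ≥ -1 → (q ≤ 0 ∧ q ≤ 15).
Before q := x - 9: (5/4)*x ≥ 41/4 → (x ≤ 9 ∧ x ≤ 24)
Then branch requires (2*g > 10 ∨ 2*q = -9) ∧ ((5/4)*x ≥ 41/4 → (x ≤ 9 ∧ x ≤ 24)); else branch requires (3*x < -2 ∨ 2*q = 5) ∧ ((5/4)*x ≥ 41/4 → (x ≤ 9 ∧ x ≤ 24)).
Before the if: ((3*x ≤ -15 ∨ g < 0) → ((2*g > 10 ∨ 2*q = -9) ∧ ((5/4)*x ≥ 41/4 → (x ≤ 9 ∧ x ≤ 24)))) ∧ ((¬(3*x ≤ -15 ∨ g < 0)) → ((3*x < -2 ∨ 2*q = 5) ∧ ((5/4)*x ≥ 41/4 → (x ≤ 9 ∧ x ≤ 24))))
Before x := 3*x - 6: ((9*x ≤ 3 ∨ g < 0) → ((2*g > 10 ∨ 2*q = -9) ∧ ((15/4)*x ≥ 71/4 → (3*x ≤ 15 ∧ 3*x ≤ 30)))) ∧ ((¬(9*x ≤ 3 ∨ g < 0)) → ((9*x < 16 ∨ 2*q = 5) ∧ ((15/4)*x ≥ 71/4 → (3*x ≤ 15 ∧ 3*x ≤ 30))))
The weakest precondition is ((9*x ≤ 3 ∨ g < 0) → ((2*g > 10 ∨ 2*q = -9) ∧ ((15/4)*x ≥ 71/4 → (3*x ≤ 15 ∧ 3*x ≤ 30)))) ∧ ((¬(9*x ≤ 3 ∨ g < 0)) → ((9*x < 16 ∨ 2*q = 5) ∧ ((15/4)*x ≥ 71/4 → (3*x ≤ 15 ∧ 3*x ≤ 30)))).
Check whether ((9*x ≤ 3 ∨ g < 0) → ((2*g > 7 ∨ 2*q = -9) ∧ ((15/4)*x ≥ 71/4 → (3*x ≤ 15 ∧ 3*x ≤ 30)))) ∧ ((¬(9*x ≤ 3 ∨ g < 0)) → ((9*x < 16 ∨ 2*q = 5) ∧ ((15/4)*x ≥ 71/4 → (3*x ≤ 15 ∧ 3*x ≤ 30)))) implies it.
Countermodel: at the initial state g = 4, q = 0, x = 0, the precondition holds but the weakest precondition fails.
Answer: invalid


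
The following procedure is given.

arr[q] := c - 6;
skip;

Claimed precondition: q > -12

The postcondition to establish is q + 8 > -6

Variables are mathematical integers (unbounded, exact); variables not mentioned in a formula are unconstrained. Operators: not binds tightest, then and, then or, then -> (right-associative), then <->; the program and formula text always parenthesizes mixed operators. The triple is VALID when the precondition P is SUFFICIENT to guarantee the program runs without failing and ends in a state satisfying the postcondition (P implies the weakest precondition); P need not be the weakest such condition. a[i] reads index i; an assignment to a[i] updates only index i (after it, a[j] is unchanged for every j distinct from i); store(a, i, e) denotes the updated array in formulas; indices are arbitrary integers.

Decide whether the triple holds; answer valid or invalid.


Working backward. After the program, the postcondition q + 8 > -6 must hold; in canonical form it is q > -14.
Before skip: q > -14
Before arr[q] := c - 6: q > -14
The weakest precondition is q > -14.
Check whether q > -12 implies it.
Every state satisfying the precondition satisfies the weakest precondition: the implication holds.
Answer: valid


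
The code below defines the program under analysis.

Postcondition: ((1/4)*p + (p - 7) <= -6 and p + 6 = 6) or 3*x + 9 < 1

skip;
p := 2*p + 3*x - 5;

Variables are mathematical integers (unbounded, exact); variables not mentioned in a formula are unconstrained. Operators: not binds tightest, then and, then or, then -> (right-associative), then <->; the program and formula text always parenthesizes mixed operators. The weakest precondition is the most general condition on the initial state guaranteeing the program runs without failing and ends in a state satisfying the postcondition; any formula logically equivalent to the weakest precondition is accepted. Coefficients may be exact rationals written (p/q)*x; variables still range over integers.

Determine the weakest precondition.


Working backward. After the program, the postcondition ((1/4)*p + (p - 7) <= -6 and p + 6 = 6) or 3*x + 9 < 1 must hold; in canonical form it is ((5/4)*p <= 1 and p = 0) or 3*x < -8.
Before p := 2*p + 3*x - 5: ((5/2)*p + (15/4)*x <= 29/4 and 2*p + 3*x = 5) or 3*x < -8
Before skip: ((5/2)*p + (15/4)*x <= 29/4 and 2*p + 3*x = 5) or 3*x < -8
Answer: WP = ((5/2)*p + (15/4)*x <= 29/4 and 2*p + 3*x = 5) or 3*x < -8


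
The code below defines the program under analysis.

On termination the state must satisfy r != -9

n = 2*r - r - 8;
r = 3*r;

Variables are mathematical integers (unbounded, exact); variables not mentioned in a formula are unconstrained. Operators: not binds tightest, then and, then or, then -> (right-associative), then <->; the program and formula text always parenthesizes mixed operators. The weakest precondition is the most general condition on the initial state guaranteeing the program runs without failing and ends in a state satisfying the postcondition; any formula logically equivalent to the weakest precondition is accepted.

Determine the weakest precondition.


Working backward. After the program, r != -9 must hold.
Before r := 3*r: 3*r != -9
Before n := 2*r - r - 8: 3*r != -9
Answer: WP = 3*r != -9


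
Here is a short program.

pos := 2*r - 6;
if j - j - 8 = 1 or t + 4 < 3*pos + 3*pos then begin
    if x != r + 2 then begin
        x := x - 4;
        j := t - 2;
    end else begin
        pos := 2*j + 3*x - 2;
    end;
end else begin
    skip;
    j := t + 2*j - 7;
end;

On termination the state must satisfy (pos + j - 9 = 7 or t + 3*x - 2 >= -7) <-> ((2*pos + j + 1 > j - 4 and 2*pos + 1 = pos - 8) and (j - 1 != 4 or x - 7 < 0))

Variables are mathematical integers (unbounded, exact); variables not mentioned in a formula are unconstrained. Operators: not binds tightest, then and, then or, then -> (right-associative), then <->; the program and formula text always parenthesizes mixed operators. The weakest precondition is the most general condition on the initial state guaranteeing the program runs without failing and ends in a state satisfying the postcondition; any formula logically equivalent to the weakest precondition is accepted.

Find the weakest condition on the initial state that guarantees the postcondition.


Working backward. After the program, the postcondition (pos + j - 9 = 7 or t + 3*x - 2 >= -7) <-> ((2*pos + j + 1 > j - 4 and 2*pos + 1 = pos - 8) and (j - 1 != 4 or x - 7 < 0)) must hold; in canonical form it is (j + pos = 16 or t + 3*x >= -5) <-> (2*pos > -5 and pos = -9 and (j != 5 or x < 7)).
Then branch requires (x != r + 2 -> ((pos + t = 18 or t + 3*x >= 7) <-> (2*pos > -5 and pos = -9 and (t != 7 or x < 11)))) and ((not (x != r + 2)) -> ((3*j + 3*x = 18 or t + 3*x >= -5) <-> (4*j + 6*x > -1 and 2*j + 3*x = -7 and (j != 5 or x < 7)))); else branch requires (2*j + pos + t = 23 or t + 3*x >= -5) <-> (2*pos > -5 and pos = -9 and (2*j + t != 12 or x < 7)).
Before the if: (t < 6*pos - 4 -> ((x != r + 2 -> ((pos + t = 18 or t + 3*x >= 7) <-> (2*pos > -5 and pos = -9 and (t != 7 or x < 11)))) and ((not (x != r + 2)) -> ((3*j + 3*x = 18 or t + 3*x >= -5) <-> (4*j + 6*x > -1 and 2*j + 3*x = -7 and (j != 5 or x < 7)))))) and ((not (t < 6*pos - 4)) -> ((2*j + pos + t = 23 or t + 3*x >= -5) <-> (2*pos > -5 and pos = -9 and (2*j + t != 12 or x < 7))))
Before pos := 2*r - 6: (t < 12*r - 40 -> ((x != r + 2 -> ((2*r + t = 24 or t + 3*x >= 7) <-> (4*r > 7 and 2*r = -3 and (t != 7 or x < 11)))) and ((not (x != r + 2)) -> ((3*j + 3*x = 18 or t + 3*x >= -5) <-> (4*j + 6*x > -1 and 2*j + 3*x = -7 and (j != 5 or x < 7)))))) and ((not (t < 12*r - 40)) -> ((2*j + 2*r + t = 29 or t + 3*x >= -5) <-> (4*r > 7 and 2*r = -3 and (2*j + t != 12 or x < 7))))
Answer: WP = (t < 12*r - 40 -> ((x != r + 2 -> ((2*r + t = 24 or t + 3*x >= 7) <-> (4*r > 7 and 2*r = -3 and (t != 7 or x < 11)))) and ((not (x != r + 2)) -> ((3*j + 3*x = 18 or t + 3*x >= -5) <-> (4*j + 6*x > -1 and 2*j + 3*x = -7 and (j != 5 or x < 7)))))) and ((not (t < 12*r - 40)) -> ((2*j + 2*r + t = 29 or t + 3*x >= -5) <-> (4*r > 7 and 2*r = -3 and (2*j + t != 12 or x < 7))))


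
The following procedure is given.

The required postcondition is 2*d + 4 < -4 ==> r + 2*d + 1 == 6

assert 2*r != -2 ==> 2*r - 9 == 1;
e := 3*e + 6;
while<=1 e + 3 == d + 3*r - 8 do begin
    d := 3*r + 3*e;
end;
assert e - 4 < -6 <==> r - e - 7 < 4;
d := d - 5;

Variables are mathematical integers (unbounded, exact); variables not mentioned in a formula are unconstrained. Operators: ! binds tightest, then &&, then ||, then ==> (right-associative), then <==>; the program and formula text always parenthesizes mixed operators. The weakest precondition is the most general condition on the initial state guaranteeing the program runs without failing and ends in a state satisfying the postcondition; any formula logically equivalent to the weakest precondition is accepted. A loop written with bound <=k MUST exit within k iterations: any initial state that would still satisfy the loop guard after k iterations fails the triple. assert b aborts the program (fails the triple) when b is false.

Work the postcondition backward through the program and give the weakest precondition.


Working backward. After the program, the postcondition 2*d + 4 < -4 ==> r + 2*d + 1 == 6 must hold; in canonical form it is 2*d < -8 ==> 2*d + r == 5.
Before d := d - 5: 2*d < 2 ==> 2*d + r == 15
Before assert e - 4 < -6 <==> r - e - 7 < 4: (e < -2 <==> r < e + 11) && (2*d < 2 ==> 2*d + r == 15)
Before the loop (bound <=1), unroll the exhaustion recursion (WP_0 = exit-now case; WP_j = one more guarded iteration, up to j = 1):
  WP_0: (!(e == d + 3*r - 11)) && (e < -2 <==> r < e + 11) && (2*d < 2 ==> 2*d + r == 15)
  WP_1: (e == d + 3*r - 11 ==> ((!(2*e + 6*r == 11)) && (e < -2 <==> r < e + 11) && (6*e + 6*r < 2 ==> 6*e + 7*r == 15))) && ((!(e == d + 3*r - 11)) ==> ((e < -2 <==> r < e + 11) && (2*d < 2 ==> 2*d + r == 15)))
So before the loop: (e == d + 3*r - 11 ==> ((!(2*e + 6*r == 11)) && (e < -2 <==> r < e + 11) && (6*e + 6*r < 2 ==> 6*e + 7*r == 15))) && ((!(e == d + 3*r - 11)) ==> ((e < -2 <==> r < e + 11) && (2*d < 2 ==> 2*d + r == 15)))
Before e := 3*e + 6: (3*e == d + 3*r - 17 ==> ((!(6*e + 6*r == -1)) && (3*e < -8 <==> r < 3*e + 17) && (18*e + 6*r < -34 ==> 18*e + 7*r == -21))) && ((!(3*e == d + 3*r - 17)) ==> ((3*e < -8 <==> r < 3*e + 17) && (2*d < 2 ==> 2*d + r == 15)))
Before assert 2*r != -2 ==> 2*r - 9 == 1: (2*r != -2 ==> 2*r == 10) && (3*e == d + 3*r - 17 ==> ((!(6*e + 6*r == -1)) && (3*e < -8 <==> r < 3*e + 17) && (18*e + 6*r < -34 ==> 18*e + 7*r == -21))) && ((!(3*e == d + 3*r - 17)) ==> ((3*e < -8 <==> r < 3*e + 17) && (2*d < 2 ==> 2*d + r == 15)))
Answer: WP = (2*r != -2 ==> 2*r == 10) && (3*e == d + 3*r - 17 ==> ((!(6*e + 6*r == -1)) && (3*e < -8 <==> r < 3*e + 17) && (18*e + 6*r < -34 ==> 18*e + 7*r == -21))) && ((!(3*e == d + 3*r - 17)) ==> ((3*e < -8 <==> r < 3*e + 17) && (2*d < 2 ==> 2*d + r == 15)))


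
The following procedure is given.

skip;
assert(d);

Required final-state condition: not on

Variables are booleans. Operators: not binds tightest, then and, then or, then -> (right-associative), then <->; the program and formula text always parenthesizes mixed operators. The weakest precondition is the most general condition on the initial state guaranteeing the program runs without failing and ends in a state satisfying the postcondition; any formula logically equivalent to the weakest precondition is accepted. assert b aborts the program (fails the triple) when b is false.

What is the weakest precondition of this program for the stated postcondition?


Working backward. After the program, not on must hold.
Before assert d: d and (not on)
Before skip: d and (not on)
Answer: WP = d and (not on)


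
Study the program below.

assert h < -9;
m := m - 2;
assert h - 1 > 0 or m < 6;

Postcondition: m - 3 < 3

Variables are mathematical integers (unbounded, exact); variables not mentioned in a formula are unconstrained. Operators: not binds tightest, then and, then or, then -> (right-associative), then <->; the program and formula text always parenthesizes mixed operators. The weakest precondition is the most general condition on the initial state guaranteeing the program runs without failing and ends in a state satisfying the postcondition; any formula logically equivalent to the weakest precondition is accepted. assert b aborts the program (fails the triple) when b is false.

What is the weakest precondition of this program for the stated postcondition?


Working backward. After the program, the postcondition m - 3 < 3 must hold; in canonical form it is m < 6.
Before assert h - 1 > 0 or m < 6: (h > 1 or m < 6) and m < 6
Before m := m - 2: (h > 1 or m < 8) and m < 8
Before assert h < -9: h < -9 and (h > 1 or m < 8) and m < 8
Answer: WP = h < -9 and (h > 1 or m < 8) and m < 8


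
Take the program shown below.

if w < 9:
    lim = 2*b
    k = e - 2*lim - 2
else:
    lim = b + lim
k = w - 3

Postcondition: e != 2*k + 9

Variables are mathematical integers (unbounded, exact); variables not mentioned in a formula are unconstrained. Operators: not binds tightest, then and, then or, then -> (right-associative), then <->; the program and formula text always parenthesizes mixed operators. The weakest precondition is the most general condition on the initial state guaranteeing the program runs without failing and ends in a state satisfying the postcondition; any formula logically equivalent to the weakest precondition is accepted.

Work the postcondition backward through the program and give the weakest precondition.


Working backward. After the program, e != 2*k + 9 must hold.
Before k := w - 3: e != 2*w + 3
Then branch requires e != 2*w + 3; else branch requires e != 2*w + 3.
Before the if: (w < 9 -> e != 2*w + 3) and ((not (w < 9)) -> e != 2*w + 3)
Answer: WP = (w < 9 -> e != 2*w + 3) and ((not (w < 9)) -> e != 2*w + 3)
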